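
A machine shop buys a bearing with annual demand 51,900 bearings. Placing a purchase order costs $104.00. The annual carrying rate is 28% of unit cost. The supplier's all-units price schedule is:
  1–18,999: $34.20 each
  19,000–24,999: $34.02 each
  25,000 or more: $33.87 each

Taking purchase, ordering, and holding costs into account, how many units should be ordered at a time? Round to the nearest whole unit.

Holding cost per unit per year at price C is H = 0.28·C.
Evaluate total cost at each tier's feasible EOQ or, if the EOQ is below the tier, at the tier's minimum quantity.
EOQ at $34.20 = 1061.8 (feasible in tier 1): TC = 51,900×$34.20 + (51,900/1061.8)×104 + (1061.8/2)×0.28×$34.20 = $1,785,147.34.
EOQ at $34.02 = 1064.6 < 19000, so use break Q=19000: TC = 51,900×$34.02 + (51,900/19000.0)×104 + (19000.0/2)×0.28×$34.02 = $1,856,415.28.
EOQ at $33.87 = 1066.9 < 25000, so use break Q=25000: TC = 51,900×$33.87 + (51,900/25000.0)×104 + (25000.0/2)×0.28×$33.87 = $1,876,613.90.
Lowest total cost is $1,785,147.34 at Q = 1061.8.

Q* ≈ 1,062 bearings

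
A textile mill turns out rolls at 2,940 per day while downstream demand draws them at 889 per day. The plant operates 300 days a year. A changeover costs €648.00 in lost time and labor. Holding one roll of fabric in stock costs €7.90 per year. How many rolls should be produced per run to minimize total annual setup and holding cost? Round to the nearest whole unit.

Annual demand D = 889 × 300 = 266,700.
Production build-up factor (1 − d/p) = 1 − 889/2,940 = 0.6976.
Q* = √(2DS / (H(1 − d/p))) = √(2 × 266,700 × 648 / (7.9 × 0.6976)).
= √(345,643,200 / 5.5112) ≈ 7919.382.

Q* ≈ 7,919 rolls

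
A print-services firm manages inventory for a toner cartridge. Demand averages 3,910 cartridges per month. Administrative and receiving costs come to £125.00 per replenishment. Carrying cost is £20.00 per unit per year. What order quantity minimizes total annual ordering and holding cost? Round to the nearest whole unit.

Q* ≈ 766 cartridges

Annual demand D = 3,910 × 12 = 46,920.
EOQ = √(2DS / H) = √(2 × 46,920 × 125 / 20).
= √(11,730,000 / 20) = √586,500 ≈ 765.833.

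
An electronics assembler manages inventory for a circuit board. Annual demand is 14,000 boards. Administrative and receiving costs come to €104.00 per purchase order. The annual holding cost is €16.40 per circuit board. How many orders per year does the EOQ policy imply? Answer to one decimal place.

N ≈ 33.2 orders per year

EOQ = √(2DS/H) = √(2 × 14,000 × 104 / 16.4) ≈ 421.38.
Orders per year = D / Q* = 14,000 / 421.38 ≈ 33.224.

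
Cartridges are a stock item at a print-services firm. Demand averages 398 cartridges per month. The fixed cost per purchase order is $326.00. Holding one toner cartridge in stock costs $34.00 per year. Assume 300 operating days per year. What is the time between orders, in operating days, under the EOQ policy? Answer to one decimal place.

T ≈ 19.0 days

Annual demand D = 398 × 12 = 4,776.
The optimal lot size = √(2DS/H) = √(2 × 4,776 × 326 / 34) ≈ 302.63.
Cycle time = Q*/D × 300 = 302.63 / 4,776 × 300 ≈ 19.010 days.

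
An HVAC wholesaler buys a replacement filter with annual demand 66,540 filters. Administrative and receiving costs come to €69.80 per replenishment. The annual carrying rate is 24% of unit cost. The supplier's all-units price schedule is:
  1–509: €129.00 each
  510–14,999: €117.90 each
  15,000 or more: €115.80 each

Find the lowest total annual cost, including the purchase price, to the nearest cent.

TC* ≈ €7,861,278.37

Holding cost per unit per year at price C is H = 0.24·C.
For each price level, check whether its EOQ is feasible; otherwise the best quantity at that price is the breakpoint.
Tier 1 (€129.00): EOQ = 547.8 exceeds tier's upper bound 509, so this tier is dominated.
EOQ at €117.90 = 573.0 (feasible in tier 2): TC = 66,540×€117.90 + (66,540/573.0)×69.8 + (573.0/2)×0.24×€117.90 = €7,861,278.37.
EOQ at €115.80 = 578.1 < 15000, so use break Q=15000: TC = 66,540×€115.80 + (66,540/15000.0)×69.8 + (15000.0/2)×0.24×€115.80 = €7,914,081.63.
Lowest total cost among the candidates is at Q = 573.0.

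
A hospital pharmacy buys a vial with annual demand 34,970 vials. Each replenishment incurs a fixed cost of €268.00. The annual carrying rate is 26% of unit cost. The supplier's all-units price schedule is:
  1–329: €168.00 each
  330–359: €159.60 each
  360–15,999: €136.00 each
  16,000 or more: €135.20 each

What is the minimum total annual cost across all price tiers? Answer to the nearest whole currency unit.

Holding cost per unit per year at price C is H = 0.26·C.
Candidates are each tier's EOQ (if it falls in that tier) and each price-break quantity.
Tier 1 (€168.00): EOQ = 655.1 exceeds tier's upper bound 329, so this tier is dominated.
Tier 2 (€159.60): EOQ = 672.1 exceeds tier's upper bound 359, so this tier is dominated.
EOQ at €136.00 = 728.1 (feasible in tier 3): TC = 34,970×€136.00 + (34,970/728.1)×268 + (728.1/2)×0.26×€136.00 = €4,781,664.61.
EOQ at €135.20 = 730.2 < 16000, so use break Q=16000: TC = 34,970×€135.20 + (34,970/16000.0)×268 + (16000.0/2)×0.26×€135.20 = €5,009,745.75.
Lowest total cost among the candidates is at Q = 728.1.

TC* ≈ €4,781,665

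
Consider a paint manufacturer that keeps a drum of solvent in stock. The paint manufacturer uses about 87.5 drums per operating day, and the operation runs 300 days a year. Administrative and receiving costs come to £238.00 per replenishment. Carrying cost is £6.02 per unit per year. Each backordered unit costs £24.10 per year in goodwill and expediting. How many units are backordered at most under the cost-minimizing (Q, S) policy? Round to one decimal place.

S* ≈ 321.9 drums

Annual demand D = 87.5 × 300 = 26,250.
With planned backorders, Q* = √(2DS/H) · √((H+B)/B).
√(2DS/H) = √(2 × 26,250 × 238 / 6.02) = 1440.688.
√((H+B)/B) = √((6.02+24.1)/24.1) = 1.1179.
Q* ≈ 1610.604.
S* = Q* · H/(H+B) = 1610.604 × 6.02/30.12 ≈ 321.907.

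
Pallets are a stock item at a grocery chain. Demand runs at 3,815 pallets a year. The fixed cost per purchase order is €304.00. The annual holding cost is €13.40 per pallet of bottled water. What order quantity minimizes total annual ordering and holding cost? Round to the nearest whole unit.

Q* ≈ 416 pallets

EOQ = √(2DS / H) = √(2 × 3,815 × 304 / 13.4).
= √(2,319,520 / 13.4) = √173,098.5075 ≈ 416.051.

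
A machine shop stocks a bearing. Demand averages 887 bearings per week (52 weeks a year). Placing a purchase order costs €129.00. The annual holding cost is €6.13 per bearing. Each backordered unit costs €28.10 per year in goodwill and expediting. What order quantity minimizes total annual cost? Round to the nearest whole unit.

Annual demand D = 887 × 52 = 46,124.
With planned backorders, Q* = √(2DS/H) · √((H+B)/B).
√(2DS/H) = √(2 × 46,124 × 129 / 6.13) = 1393.295.
√((H+B)/B) = √((6.13+28.1)/28.1) = 1.1037.
Q* ≈ 1537.777.

Q* ≈ 1,538 bearings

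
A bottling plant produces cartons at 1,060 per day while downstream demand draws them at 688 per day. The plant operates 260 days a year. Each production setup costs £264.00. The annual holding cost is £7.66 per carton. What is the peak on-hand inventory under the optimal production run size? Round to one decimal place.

Annual demand D = 688 × 260 = 178,880.
Production build-up factor (1 − d/p) = 1 − 688/1,060 = 0.3509.
Q* = √(2DS / (H(1 − d/p))) = √(2 × 178,880 × 264 / (7.66 × 0.3509)).
= √(94,448,640 / 2.6882) ≈ 5927.410.
Maximum inventory = Q*(1 − d/p) = 5927.410 × 0.3509 ≈ 2080.185.

I_max ≈ 2,080.2 cartons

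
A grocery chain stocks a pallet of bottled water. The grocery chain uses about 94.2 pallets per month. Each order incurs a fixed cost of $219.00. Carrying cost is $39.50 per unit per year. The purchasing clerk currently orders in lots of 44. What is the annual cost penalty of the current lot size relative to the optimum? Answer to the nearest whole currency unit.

Annual demand D = 94.2 × 12 = 1,130.4.
EOQ = √(2DS/H) = √(2 × 1,130.4 × 219 / 39.5) ≈ 111.96.
Cost at Q* = (D/Q*)S + (Q*/2)H = √(2DSH) ≈ $4,422.34.
Cost at Q = 44: (1,130.4/44)×219 + (44/2)×39.5 = $5,626.31 + $869.00 = $6,495.31.
Excess = $6,495.31 − $4,422.34 = $2,072.97.

Extra cost ≈ $2,073 per year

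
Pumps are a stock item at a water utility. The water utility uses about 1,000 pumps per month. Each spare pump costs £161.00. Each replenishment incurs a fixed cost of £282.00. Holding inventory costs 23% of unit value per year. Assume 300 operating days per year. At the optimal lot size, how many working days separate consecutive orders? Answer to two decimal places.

T ≈ 10.69 days

Annual demand D = 1,000 × 12 = 12,000.
Holding cost H = 0.23 × £161.00 = £37.0300 per unit per year.
Q* = √(2DS/H) = √(2 × 12,000 × 282 / 37.03) ≈ 427.52.
Cycle time = Q*/D × 300 = 427.52 / 12,000 × 300 ≈ 10.688 days.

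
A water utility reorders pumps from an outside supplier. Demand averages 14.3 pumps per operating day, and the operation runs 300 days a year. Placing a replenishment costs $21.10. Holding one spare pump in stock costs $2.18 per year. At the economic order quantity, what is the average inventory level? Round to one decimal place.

Average inventory ≈ 144.1 pumps

Annual demand D = 14.3 × 300 = 4,290.
Q* = √(2DS/H) = √(2 × 4,290 × 21.1 / 2.18) ≈ 288.18.
Average inventory = Q*/2 ≈ 288.18 / 2 = 144.088.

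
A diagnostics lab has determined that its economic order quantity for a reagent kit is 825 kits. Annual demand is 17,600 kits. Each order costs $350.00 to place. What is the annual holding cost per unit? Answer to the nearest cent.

H ≈ $18.10

Squaring Q* = √(2DS/H) gives Q*² = 2DS/H.
From Q* = √(2DS/H): H = 2DS / Q*² = 2 × 17,600 × 350 / 825² = 18.1010.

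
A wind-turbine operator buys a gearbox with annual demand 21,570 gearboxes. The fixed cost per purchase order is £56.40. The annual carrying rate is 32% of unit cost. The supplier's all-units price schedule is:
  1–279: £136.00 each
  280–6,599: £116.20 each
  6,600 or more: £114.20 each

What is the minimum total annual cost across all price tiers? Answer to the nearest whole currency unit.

Holding cost per unit per year at price C is H = 0.32·C.
Candidates are each tier's EOQ (if it falls in that tier) and each price-break quantity.
EOQ at £136.00 = 236.4 (feasible in tier 1): TC = 21,570×£136.00 + (21,570/236.4)×56.4 + (236.4/2)×0.32×£136.00 = £2,943,810.21.
EOQ at £116.20 = 255.8 < 280, so use break Q=280: TC = 21,570×£116.20 + (21,570/280.0)×56.4 + (280.0/2)×0.32×£116.20 = £2,515,984.57.
EOQ at £114.20 = 258.0 < 6600, so use break Q=6600: TC = 21,570×£114.20 + (21,570/6600.0)×56.4 + (6600.0/2)×0.32×£114.20 = £2,584,073.53.
Lowest total cost among the candidates is at Q = 280.0.

TC* ≈ £2,515,985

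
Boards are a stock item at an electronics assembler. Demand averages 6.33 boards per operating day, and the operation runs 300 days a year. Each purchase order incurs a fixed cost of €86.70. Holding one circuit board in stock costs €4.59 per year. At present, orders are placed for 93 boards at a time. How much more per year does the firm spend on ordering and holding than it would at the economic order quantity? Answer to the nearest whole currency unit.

Annual demand D = 6.33 × 300 = 1,899.
EOQ = √(2DS/H) = √(2 × 1,899 × 86.7 / 4.59) ≈ 267.84.
Cost at Q* = (D/Q*)S + (Q*/2)H = √(2DSH) ≈ €1,229.40.
Cost at Q = 93: (1,899/93)×86.7 + (93/2)×4.59 = €1,770.36 + €213.44 = €1,983.79.
Excess = €1,983.79 − €1,229.40 = €754.39.

Extra cost ≈ €754 per year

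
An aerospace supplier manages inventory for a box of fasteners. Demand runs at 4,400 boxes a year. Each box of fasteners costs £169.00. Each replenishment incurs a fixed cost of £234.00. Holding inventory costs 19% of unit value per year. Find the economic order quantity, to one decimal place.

Holding cost H = 0.19 × £169.00 = £32.1100 per unit per year.
EOQ = √(2DS / H) = √(2 × 4,400 × 234 / 32.11).
= √(2,059,200 / 32.11) = √64,129.5547 ≈ 253.238.

Q* ≈ 253.2 boxes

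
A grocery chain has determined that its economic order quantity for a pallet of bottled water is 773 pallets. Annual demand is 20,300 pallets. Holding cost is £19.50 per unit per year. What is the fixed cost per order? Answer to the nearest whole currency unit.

S ≈ £287

Invert the EOQ relation Q*² = 2DS/H.
From Q* = √(2DS/H): S = Q*²H / (2D) = 773² × 19.5 / (2 × 20,300) = 286.9905.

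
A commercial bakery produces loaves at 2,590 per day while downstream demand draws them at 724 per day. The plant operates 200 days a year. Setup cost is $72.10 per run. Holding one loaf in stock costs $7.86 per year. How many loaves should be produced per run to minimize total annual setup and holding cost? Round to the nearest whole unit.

Q* ≈ 1,920 loaves

Annual demand D = 724 × 200 = 144,800.
Production build-up factor (1 − d/p) = 1 − 724/2,590 = 0.7205.
Q* = √(2DS / (H(1 − d/p))) = √(2 × 144,800 × 72.1 / (7.86 × 0.7205)).
= √(20,880,160 / 5.6628) ≈ 1920.214.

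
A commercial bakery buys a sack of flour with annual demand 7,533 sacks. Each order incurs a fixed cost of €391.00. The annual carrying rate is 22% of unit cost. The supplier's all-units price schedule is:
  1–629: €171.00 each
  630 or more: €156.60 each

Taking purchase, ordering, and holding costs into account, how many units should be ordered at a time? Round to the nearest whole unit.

Holding cost per unit per year at price C is H = 0.22·C.
For each price level, check whether its EOQ is feasible; otherwise the best quantity at that price is the breakpoint.
EOQ at €171.00 = 395.7 (feasible in tier 1): TC = 7,533×€171.00 + (7,533/395.7)×391 + (395.7/2)×0.22×€171.00 = €1,303,029.64.
EOQ at €156.60 = 413.5 < 630, so use break Q=630: TC = 7,533×€156.60 + (7,533/630.0)×391 + (630.0/2)×0.22×€156.60 = €1,195,195.42.
Lowest total cost is €1,195,195.42 at Q = 630.0.

Q* ≈ 630 sacks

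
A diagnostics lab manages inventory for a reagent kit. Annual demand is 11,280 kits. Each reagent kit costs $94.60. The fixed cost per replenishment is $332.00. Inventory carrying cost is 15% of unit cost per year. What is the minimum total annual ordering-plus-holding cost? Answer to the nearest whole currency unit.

Holding cost H = 0.15 × $94.60 = $14.1900 per unit per year.
EOQ = √(2DS/H) = √(2 × 11,280 × 332 / 14.19) ≈ 726.52.
At Q*, ordering cost (D/Q*)S equals holding cost (Q*/2)H, each = √(DSH/2).
Minimum total = √(2DSH) = √(2 × 11,280 × 332 × 14.19) ≈ 10309.314.

TC* ≈ $10,309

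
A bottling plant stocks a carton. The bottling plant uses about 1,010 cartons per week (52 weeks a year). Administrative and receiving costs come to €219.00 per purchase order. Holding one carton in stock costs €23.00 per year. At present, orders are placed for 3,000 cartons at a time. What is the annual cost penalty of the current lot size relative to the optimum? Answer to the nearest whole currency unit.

Annual demand D = 1,010 × 52 = 52,520.
EOQ = √(2DS/H) = √(2 × 52,520 × 219 / 23) ≈ 1000.08.
Cost at Q* = (D/Q*)S + (Q*/2)H = √(2DSH) ≈ €23,001.88.
Cost at Q = 3,000: (52,520/3,000)×219 + (3,000/2)×23 = €3,833.96 + €34,500.00 = €38,333.96.
Excess = €38,333.96 − €23,001.88 = €15,332.08.

Extra cost ≈ €15,332 per year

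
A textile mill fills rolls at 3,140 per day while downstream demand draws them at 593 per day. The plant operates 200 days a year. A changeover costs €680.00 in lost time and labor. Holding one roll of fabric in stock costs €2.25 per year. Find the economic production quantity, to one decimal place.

Annual demand D = 593 × 200 = 118,600.
Production build-up factor (1 − d/p) = 1 − 593/3,140 = 0.8111.
Q* = √(2DS / (H(1 − d/p))) = √(2 × 118,600 × 680 / (2.25 × 0.8111)).
= √(161,296,000 / 1.8251) ≈ 9400.932.

Q* ≈ 9,400.9 rolls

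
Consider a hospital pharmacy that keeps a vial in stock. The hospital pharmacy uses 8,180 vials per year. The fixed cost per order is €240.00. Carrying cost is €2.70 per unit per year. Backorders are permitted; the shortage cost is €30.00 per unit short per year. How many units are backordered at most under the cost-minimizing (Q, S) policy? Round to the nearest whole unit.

S* ≈ 104 vials

With planned backorders, Q* = √(2DS/H) · √((H+B)/B).
√(2DS/H) = √(2 × 8,180 × 240 / 2.7) = 1205.911.
√((H+B)/B) = √((2.7+30)/30) = 1.0440.
Q* ≈ 1259.008.
S* = Q* · H/(H+B) = 1259.008 × 2.7/32.7 ≈ 103.955.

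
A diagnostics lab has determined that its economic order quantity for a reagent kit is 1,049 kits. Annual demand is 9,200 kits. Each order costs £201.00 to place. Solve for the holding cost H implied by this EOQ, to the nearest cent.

H ≈ £3.36

Squaring Q* = √(2DS/H) gives Q*² = 2DS/H.
From Q* = √(2DS/H): H = 2DS / Q*² = 2 × 9,200 × 201 / 1,049² = 3.3610.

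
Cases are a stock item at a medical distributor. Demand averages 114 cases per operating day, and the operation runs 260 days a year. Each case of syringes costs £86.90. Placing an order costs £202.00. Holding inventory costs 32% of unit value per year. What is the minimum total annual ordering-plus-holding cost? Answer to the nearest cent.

TC* ≈ £18,247.97

Annual demand D = 114 × 260 = 29,640.
Holding cost H = 0.32 × £86.90 = £27.8080 per unit per year.
The optimal lot size = √(2DS/H) = √(2 × 29,640 × 202 / 27.808) ≈ 656.21.
At the optimum the two cost components are equal, so total cost = 2·(Q*/2)H = Q*·H.
Minimum total = √(2DSH) = √(2 × 29,640 × 202 × 27.808) ≈ 18247.974.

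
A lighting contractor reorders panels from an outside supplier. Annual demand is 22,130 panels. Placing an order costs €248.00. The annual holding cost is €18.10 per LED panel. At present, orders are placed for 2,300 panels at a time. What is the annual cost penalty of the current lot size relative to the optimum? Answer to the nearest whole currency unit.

Extra cost ≈ €9,106 per year

EOQ = √(2DS/H) = √(2 × 22,130 × 248 / 18.1) ≈ 778.74.
Cost at Q* = (D/Q*)S + (Q*/2)H = √(2DSH) ≈ €14,095.19.
Cost at Q = 2,300: (22,130/2,300)×248 + (2,300/2)×18.1 = €2,386.19 + €20,815.00 = €23,201.19.
Excess = €23,201.19 − €14,095.19 = €9,106.00.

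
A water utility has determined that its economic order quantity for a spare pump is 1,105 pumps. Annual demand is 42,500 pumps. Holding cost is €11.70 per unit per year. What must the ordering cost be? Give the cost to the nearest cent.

S ≈ €168.07

Invert the EOQ relation Q*² = 2DS/H.
From Q* = √(2DS/H): S = Q*²H / (2D) = 1,105² × 11.7 / (2 × 42,500) = 168.0705.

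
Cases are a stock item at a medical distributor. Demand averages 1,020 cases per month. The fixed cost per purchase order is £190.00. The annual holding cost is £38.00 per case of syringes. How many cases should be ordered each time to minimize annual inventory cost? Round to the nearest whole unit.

Q* ≈ 350 cases

Annual demand D = 1,020 × 12 = 12,240.
EOQ = √(2DS / H) = √(2 × 12,240 × 190 / 38).
= √(4,651,200 / 38) = √122,400 ≈ 349.857.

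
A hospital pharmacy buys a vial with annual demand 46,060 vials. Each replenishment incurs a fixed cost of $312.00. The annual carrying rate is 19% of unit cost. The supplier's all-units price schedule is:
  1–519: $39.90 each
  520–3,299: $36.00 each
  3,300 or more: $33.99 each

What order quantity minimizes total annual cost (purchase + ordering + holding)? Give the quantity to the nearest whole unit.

Q* ≈ 3,300 vials

Holding cost per unit per year at price C is H = 0.19·C.
For each price level, check whether its EOQ is feasible; otherwise the best quantity at that price is the breakpoint.
Tier 1 ($39.90): EOQ = 1947.1 exceeds tier's upper bound 519, so this tier is dominated.
EOQ at $36.00 = 2049.9 (feasible in tier 2): TC = 46,060×$36.00 + (46,060/2049.9)×312 + (2049.9/2)×0.19×$36.00 = $1,672,181.11.
EOQ at $33.99 = 2109.6 < 3300, so use break Q=3300: TC = 46,060×$33.99 + (46,060/3300.0)×312 + (3300.0/2)×0.19×$33.99 = $1,580,590.03.
Lowest total cost is $1,580,590.03 at Q = 3300.0.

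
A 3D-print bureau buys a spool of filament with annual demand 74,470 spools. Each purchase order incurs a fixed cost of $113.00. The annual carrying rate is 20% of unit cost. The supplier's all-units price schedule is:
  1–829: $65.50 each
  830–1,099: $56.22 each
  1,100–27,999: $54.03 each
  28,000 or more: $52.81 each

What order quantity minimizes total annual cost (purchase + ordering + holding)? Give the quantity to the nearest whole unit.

Q* ≈ 1,248 spools

Holding cost per unit per year at price C is H = 0.20·C.
Candidates are each tier's EOQ (if it falls in that tier) and each price-break quantity.
Tier 1 ($65.50): EOQ = 1133.5 exceeds tier's upper bound 829, so this tier is dominated.
Tier 2 ($56.22): EOQ = 1223.4 exceeds tier's upper bound 1099, so this tier is dominated.
EOQ at $54.03 = 1248.0 (feasible in tier 3): TC = 74,470×$54.03 + (74,470/1248.0)×113 + (1248.0/2)×0.20×$54.03 = $4,037,099.92.
EOQ at $52.81 = 1262.3 < 28000, so use break Q=28000: TC = 74,470×$52.81 + (74,470/28000.0)×113 + (28000.0/2)×0.20×$52.81 = $4,080,929.24.
Lowest total cost is $4,037,099.92 at Q = 1248.0.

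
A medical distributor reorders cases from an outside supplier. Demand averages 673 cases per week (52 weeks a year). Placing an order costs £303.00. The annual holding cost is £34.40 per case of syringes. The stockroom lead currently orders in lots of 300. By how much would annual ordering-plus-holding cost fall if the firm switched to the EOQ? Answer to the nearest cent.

Extra cost ≈ £13,495.95 per year

Annual demand D = 673 × 52 = 34,996.
EOQ = √(2DS/H) = √(2 × 34,996 × 303 / 34.4) ≈ 785.17.
Cost at Q* = (D/Q*)S + (Q*/2)H = √(2DSH) ≈ £27,010.01.
Cost at Q = 300: (34,996/300)×303 + (300/2)×34.4 = £35,345.96 + £5,160.00 = £40,505.96.
Excess = £40,505.96 − £27,010.01 = £13,495.95.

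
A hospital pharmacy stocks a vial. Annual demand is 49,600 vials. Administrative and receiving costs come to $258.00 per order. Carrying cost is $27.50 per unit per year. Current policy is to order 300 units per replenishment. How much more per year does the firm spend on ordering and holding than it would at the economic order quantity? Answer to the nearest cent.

Extra cost ≈ $20,251.32 per year

EOQ = √(2DS/H) = √(2 × 49,600 × 258 / 27.5) ≈ 964.72.
Cost at Q* = (D/Q*)S + (Q*/2)H = √(2DSH) ≈ $26,529.68.
Cost at Q = 300: (49,600/300)×258 + (300/2)×27.5 = $42,656.00 + $4,125.00 = $46,781.00.
Excess = $46,781.00 − $26,529.68 = $20,251.32.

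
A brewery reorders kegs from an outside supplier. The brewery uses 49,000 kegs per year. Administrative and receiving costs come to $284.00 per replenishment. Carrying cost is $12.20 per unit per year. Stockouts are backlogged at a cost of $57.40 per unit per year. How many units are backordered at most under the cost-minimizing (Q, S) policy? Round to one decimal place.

With planned backorders, Q* = √(2DS/H) · √((H+B)/B).
√(2DS/H) = √(2 × 49,000 × 284 / 12.2) = 1510.401.
√((H+B)/B) = √((12.2+57.4)/57.4) = 1.1012.
Q* ≈ 1663.187.
S* = Q* · H/(H+B) = 1663.187 × 12.2/69.6 ≈ 291.536.

S* ≈ 291.5 kegs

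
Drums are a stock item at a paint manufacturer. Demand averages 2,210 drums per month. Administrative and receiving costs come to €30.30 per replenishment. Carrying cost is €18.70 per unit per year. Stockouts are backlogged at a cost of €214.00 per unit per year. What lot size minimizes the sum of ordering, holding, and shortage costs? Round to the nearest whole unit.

Annual demand D = 2,210 × 12 = 26,520.
With planned backorders, Q* = √(2DS/H) · √((H+B)/B).
√(2DS/H) = √(2 × 26,520 × 30.3 / 18.7) = 293.158.
√((H+B)/B) = √((18.7+214)/214) = 1.0428.
Q* ≈ 305.699.

Q* ≈ 306 drums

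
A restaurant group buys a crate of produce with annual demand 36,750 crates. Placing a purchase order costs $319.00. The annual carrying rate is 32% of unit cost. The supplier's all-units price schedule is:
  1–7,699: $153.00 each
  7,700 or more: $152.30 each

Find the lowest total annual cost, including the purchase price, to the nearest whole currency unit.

Holding cost per unit per year at price C is H = 0.32·C.
Evaluate total cost at each tier's feasible EOQ or, if the EOQ is below the tier, at the tier's minimum quantity.
EOQ at $153.00 = 692.0 (feasible in tier 1): TC = 36,750×$153.00 + (36,750/692.0)×319 + (692.0/2)×0.32×$153.00 = $5,656,631.27.
EOQ at $152.30 = 693.6 < 7700, so use break Q=7700: TC = 36,750×$152.30 + (36,750/7700.0)×319 + (7700.0/2)×0.32×$152.30 = $5,786,181.10.
Lowest total cost among the candidates is at Q = 692.0.

TC* ≈ $5,656,631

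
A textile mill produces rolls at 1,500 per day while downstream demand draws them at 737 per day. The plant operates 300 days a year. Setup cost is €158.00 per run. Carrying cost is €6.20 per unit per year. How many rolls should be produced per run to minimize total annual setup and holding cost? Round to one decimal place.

Annual demand D = 737 × 300 = 221,100.
Production build-up factor (1 − d/p) = 1 − 737/1,500 = 0.5087.
Q* = √(2DS / (H(1 − d/p))) = √(2 × 221,100 × 158 / (6.2 × 0.5087)).
= √(69,867,600 / 3.1537) ≈ 4706.797.

Q* ≈ 4,706.8 rolls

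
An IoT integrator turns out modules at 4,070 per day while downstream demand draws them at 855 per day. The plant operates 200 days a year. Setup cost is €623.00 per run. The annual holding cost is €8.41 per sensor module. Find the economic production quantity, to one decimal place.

Annual demand D = 855 × 200 = 171,000.
Production build-up factor (1 − d/p) = 1 − 855/4,070 = 0.7899.
Q* = √(2DS / (H(1 − d/p))) = √(2 × 171,000 × 623 / (8.41 × 0.7899)).
= √(213,066,000 / 6.6433) ≈ 5663.251.

Q* ≈ 5,663.3 modules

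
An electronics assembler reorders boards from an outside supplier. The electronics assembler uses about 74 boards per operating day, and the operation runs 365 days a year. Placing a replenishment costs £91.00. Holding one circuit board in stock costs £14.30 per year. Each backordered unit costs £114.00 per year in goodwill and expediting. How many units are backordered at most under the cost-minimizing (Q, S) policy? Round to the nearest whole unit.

S* ≈ 69 boards

Annual demand D = 74 × 365 = 27,010.
With planned backorders, Q* = √(2DS/H) · √((H+B)/B).
√(2DS/H) = √(2 × 27,010 × 91 / 14.3) = 586.314.
√((H+B)/B) = √((14.3+114)/114) = 1.0609.
Q* ≈ 622.001.
S* = Q* · H/(H+B) = 622.001 × 14.3/128.3 ≈ 69.327.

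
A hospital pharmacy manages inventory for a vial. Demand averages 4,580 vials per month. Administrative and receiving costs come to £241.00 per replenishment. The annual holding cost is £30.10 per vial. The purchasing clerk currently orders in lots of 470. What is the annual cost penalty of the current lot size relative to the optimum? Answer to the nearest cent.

Extra cost ≈ £7,017.36 per year

Annual demand D = 4,580 × 12 = 54,960.
EOQ = √(2DS/H) = √(2 × 54,960 × 241 / 30.1) ≈ 938.13.
Cost at Q* = (D/Q*)S + (Q*/2)H = √(2DSH) ≈ £28,237.75.
Cost at Q = 470: (54,960/470)×241 + (470/2)×30.1 = £28,181.62 + £7,073.50 = £35,255.12.
Excess = £35,255.12 − £28,237.75 = £7,017.36.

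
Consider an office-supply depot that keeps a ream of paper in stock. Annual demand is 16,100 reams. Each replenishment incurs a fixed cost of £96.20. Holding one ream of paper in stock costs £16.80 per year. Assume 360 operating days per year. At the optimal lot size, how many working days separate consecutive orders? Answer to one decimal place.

The optimal lot size = √(2DS/H) = √(2 × 16,100 × 96.2 / 16.8) ≈ 429.40.
Cycle time = Q*/D × 360 = 429.40 / 16,100 × 360 ≈ 9.601 days.

T ≈ 9.6 days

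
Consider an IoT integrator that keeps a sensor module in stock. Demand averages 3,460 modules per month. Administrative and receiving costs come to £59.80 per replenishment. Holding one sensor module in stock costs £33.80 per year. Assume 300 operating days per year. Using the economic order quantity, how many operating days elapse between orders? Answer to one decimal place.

Annual demand D = 3,460 × 12 = 41,520.
The optimal lot size = √(2DS/H) = √(2 × 41,520 × 59.8 / 33.8) ≈ 383.30.
Cycle time = Q*/D × 300 = 383.30 / 41,520 × 300 ≈ 2.769 days.

T ≈ 2.8 days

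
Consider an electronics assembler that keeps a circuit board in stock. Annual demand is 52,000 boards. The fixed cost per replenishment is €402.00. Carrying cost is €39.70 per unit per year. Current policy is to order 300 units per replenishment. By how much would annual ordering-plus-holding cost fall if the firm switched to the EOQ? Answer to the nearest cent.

EOQ = √(2DS/H) = √(2 × 52,000 × 402 / 39.7) ≈ 1026.21.
Cost at Q* = (D/Q*)S + (Q*/2)H = √(2DSH) ≈ €40,740.37.
Cost at Q = 300: (52,000/300)×402 + (300/2)×39.7 = €69,680.00 + €5,955.00 = €75,635.00.
Excess = €75,635.00 − €40,740.37 = €34,894.63.

Extra cost ≈ €34,894.63 per year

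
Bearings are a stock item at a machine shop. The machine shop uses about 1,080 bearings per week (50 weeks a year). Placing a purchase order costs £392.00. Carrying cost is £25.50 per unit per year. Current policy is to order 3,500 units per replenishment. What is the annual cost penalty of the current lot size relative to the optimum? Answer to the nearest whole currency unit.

Extra cost ≈ £17,816 per year

Annual demand D = 1,080 × 50 = 54,000.
EOQ = √(2DS/H) = √(2 × 54,000 × 392 / 25.5) ≈ 1288.50.
Cost at Q* = (D/Q*)S + (Q*/2)H = √(2DSH) ≈ £32,856.78.
Cost at Q = 3,500: (54,000/3,500)×392 + (3,500/2)×25.5 = £6,048.00 + £44,625.00 = £50,673.00.
Excess = £50,673.00 − £32,856.78 = £17,816.22.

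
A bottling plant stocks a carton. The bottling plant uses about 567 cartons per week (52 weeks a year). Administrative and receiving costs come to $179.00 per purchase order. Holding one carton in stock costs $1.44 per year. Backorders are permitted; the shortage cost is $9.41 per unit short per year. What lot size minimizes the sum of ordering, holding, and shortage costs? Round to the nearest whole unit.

Annual demand D = 567 × 52 = 29,484.
With planned backorders, Q* = √(2DS/H) · √((H+B)/B).
√(2DS/H) = √(2 × 29,484 × 179 / 1.44) = 2707.407.
√((H+B)/B) = √((1.44+9.41)/9.41) = 1.0738.
Q* ≈ 2907.191.

Q* ≈ 2,907 cartons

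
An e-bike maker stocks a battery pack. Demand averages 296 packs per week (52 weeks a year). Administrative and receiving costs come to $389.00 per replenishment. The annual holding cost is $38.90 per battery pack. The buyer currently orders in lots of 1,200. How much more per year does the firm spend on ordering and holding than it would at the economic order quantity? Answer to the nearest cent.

Extra cost ≈ $6,746.56 per year

Annual demand D = 296 × 52 = 15,392.
EOQ = √(2DS/H) = √(2 × 15,392 × 389 / 38.9) ≈ 554.83.
Cost at Q* = (D/Q*)S + (Q*/2)H = √(2DSH) ≈ $21,583.02.
Cost at Q = 1,200: (15,392/1,200)×389 + (1,200/2)×38.9 = $4,989.57 + $23,340.00 = $28,329.57.
Excess = $28,329.57 − $21,583.02 = $6,746.56.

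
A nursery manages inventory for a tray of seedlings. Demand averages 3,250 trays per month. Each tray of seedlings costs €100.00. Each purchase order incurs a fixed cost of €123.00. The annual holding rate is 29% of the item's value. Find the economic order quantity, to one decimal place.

Annual demand D = 3,250 × 12 = 39,000.
Holding cost H = 0.29 × €100.00 = €29.0000 per unit per year.
EOQ = √(2DS / H) = √(2 × 39,000 × 123 / 29).
= √(9,594,000 / 29) = √330,827.5862 ≈ 575.176.

Q* ≈ 575.2 trays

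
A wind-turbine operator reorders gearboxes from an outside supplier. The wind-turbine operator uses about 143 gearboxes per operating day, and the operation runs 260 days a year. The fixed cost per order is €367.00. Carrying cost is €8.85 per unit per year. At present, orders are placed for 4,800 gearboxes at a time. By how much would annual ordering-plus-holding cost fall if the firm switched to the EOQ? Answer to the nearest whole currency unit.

Annual demand D = 143 × 260 = 37,180.
EOQ = √(2DS/H) = √(2 × 37,180 × 367 / 8.85) ≈ 1756.03.
Cost at Q* = (D/Q*)S + (Q*/2)H = √(2DSH) ≈ €15,540.84.
Cost at Q = 4,800: (37,180/4,800)×367 + (4,800/2)×8.85 = €2,842.72 + €21,240.00 = €24,082.72.
Excess = €24,082.72 − €15,540.84 = €8,541.89.

Extra cost ≈ €8,542 per year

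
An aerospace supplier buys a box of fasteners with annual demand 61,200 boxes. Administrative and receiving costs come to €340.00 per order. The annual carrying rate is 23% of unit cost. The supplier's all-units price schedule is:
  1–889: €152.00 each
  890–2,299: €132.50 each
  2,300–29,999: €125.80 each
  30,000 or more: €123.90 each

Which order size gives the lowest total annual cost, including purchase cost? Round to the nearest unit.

Holding cost per unit per year at price C is H = 0.23·C.
Candidates are each tier's EOQ (if it falls in that tier) and each price-break quantity.
Tier 1 (€152.00): EOQ = 1091.0 exceeds tier's upper bound 889, so this tier is dominated.
EOQ at €132.50 = 1168.6 (feasible in tier 2): TC = 61,200×€132.50 + (61,200/1168.6)×340 + (1168.6/2)×0.23×€132.50 = €8,144,612.46.
EOQ at €125.80 = 1199.3 < 2300, so use break Q=2300: TC = 61,200×€125.80 + (61,200/2300.0)×340 + (2300.0/2)×0.23×€125.80 = €7,741,281.06.
EOQ at €123.90 = 1208.5 < 30000, so use break Q=30000: TC = 61,200×€123.90 + (61,200/30000.0)×340 + (30000.0/2)×0.23×€123.90 = €8,010,828.60.
Lowest total cost is €7,741,281.06 at Q = 2300.0.

Q* ≈ 2,300 boxes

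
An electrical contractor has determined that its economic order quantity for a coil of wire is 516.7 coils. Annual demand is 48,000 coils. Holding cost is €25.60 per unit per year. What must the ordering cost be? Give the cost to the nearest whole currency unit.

S ≈ €71

The basic EOQ model gives Q* = √(2DS/H); rearrange for the unknown.
From Q* = √(2DS/H): S = Q*²H / (2D) = 516.7² × 25.6 / (2 × 48,000) = 71.1944.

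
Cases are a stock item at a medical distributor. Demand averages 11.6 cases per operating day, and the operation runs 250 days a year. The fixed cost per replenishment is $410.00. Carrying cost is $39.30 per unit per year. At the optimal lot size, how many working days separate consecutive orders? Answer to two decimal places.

Annual demand D = 11.6 × 250 = 2,900.
Q* = √(2DS/H) = √(2 × 2,900 × 410 / 39.3) ≈ 245.99.
Cycle time = Q*/D × 250 = 245.99 / 2,900 × 250 ≈ 21.206 days.

T ≈ 21.21 days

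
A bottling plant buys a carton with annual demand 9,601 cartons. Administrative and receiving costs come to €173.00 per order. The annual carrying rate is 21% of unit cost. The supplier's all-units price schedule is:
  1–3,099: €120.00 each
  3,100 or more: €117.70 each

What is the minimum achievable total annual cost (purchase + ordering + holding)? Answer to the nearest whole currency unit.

Holding cost per unit per year at price C is H = 0.21·C.
Candidates are each tier's EOQ (if it falls in that tier) and each price-break quantity.
EOQ at €120.00 = 363.1 (feasible in tier 1): TC = 9,601×€120.00 + (9,601/363.1)×173 + (363.1/2)×0.21×€120.00 = €1,161,269.48.
EOQ at €117.70 = 366.6 < 3100, so use break Q=3100: TC = 9,601×€117.70 + (9,601/3100.0)×173 + (3100.0/2)×0.21×€117.70 = €1,168,884.85.
Lowest total cost among the candidates is at Q = 363.1.

TC* ≈ €1,161,269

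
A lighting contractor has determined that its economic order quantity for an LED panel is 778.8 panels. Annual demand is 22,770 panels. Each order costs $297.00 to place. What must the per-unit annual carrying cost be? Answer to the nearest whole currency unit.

The basic EOQ model gives Q* = √(2DS/H); rearrange for the unknown.
From Q* = √(2DS/H): H = 2DS / Q*² = 2 × 22,770 × 297 / 778.8² = 22.2996.

H ≈ $22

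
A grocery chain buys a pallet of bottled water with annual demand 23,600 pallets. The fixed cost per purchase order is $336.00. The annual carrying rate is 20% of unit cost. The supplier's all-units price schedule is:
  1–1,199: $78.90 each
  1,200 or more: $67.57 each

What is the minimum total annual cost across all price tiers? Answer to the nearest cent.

Holding cost per unit per year at price C is H = 0.20·C.
Evaluate total cost at each tier's feasible EOQ or, if the EOQ is below the tier, at the tier's minimum quantity.
EOQ at $78.90 = 1002.5 (feasible in tier 1): TC = 23,600×$78.90 + (23,600/1002.5)×336 + (1002.5/2)×0.20×$78.90 = $1,877,859.55.
EOQ at $67.57 = 1083.3 < 1200, so use break Q=1200: TC = 23,600×$67.57 + (23,600/1200.0)×336 + (1200.0/2)×0.20×$67.57 = $1,609,368.40.
Lowest total cost among the candidates is at Q = 1200.0.

TC* ≈ $1,609,368.40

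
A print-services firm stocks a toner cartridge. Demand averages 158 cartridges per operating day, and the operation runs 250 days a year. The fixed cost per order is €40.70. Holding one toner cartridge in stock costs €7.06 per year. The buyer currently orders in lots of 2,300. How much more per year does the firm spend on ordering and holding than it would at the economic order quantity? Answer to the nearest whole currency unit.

Annual demand D = 158 × 250 = 39,500.
EOQ = √(2DS/H) = √(2 × 39,500 × 40.7 / 7.06) ≈ 674.85.
Cost at Q* = (D/Q*)S + (Q*/2)H = √(2DSH) ≈ €4,764.45.
Cost at Q = 2,300: (39,500/2,300)×40.7 + (2,300/2)×7.06 = €698.98 + €8,119.00 = €8,817.98.
Excess = €8,817.98 − €4,764.45 = €4,053.52.

Extra cost ≈ €4,054 per year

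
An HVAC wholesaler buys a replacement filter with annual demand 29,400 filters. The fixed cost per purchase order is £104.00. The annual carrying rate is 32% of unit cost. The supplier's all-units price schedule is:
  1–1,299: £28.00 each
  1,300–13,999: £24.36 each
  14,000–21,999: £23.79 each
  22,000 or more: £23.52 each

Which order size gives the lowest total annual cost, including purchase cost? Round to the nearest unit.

Holding cost per unit per year at price C is H = 0.32·C.
Evaluate total cost at each tier's feasible EOQ or, if the EOQ is below the tier, at the tier's minimum quantity.
EOQ at £28.00 = 826.1 (feasible in tier 1): TC = 29,400×£28.00 + (29,400/826.1)×104 + (826.1/2)×0.32×£28.00 = £830,602.17.
EOQ at £24.36 = 885.7 < 1300, so use break Q=1300: TC = 29,400×£24.36 + (29,400/1300.0)×104 + (1300.0/2)×0.32×£24.36 = £723,602.88.
EOQ at £23.79 = 896.3 < 14000, so use break Q=14000: TC = 29,400×£23.79 + (29,400/14000.0)×104 + (14000.0/2)×0.32×£23.79 = £752,934.00.
EOQ at £23.52 = 901.4 < 22000, so use break Q=22000: TC = 29,400×£23.52 + (29,400/22000.0)×104 + (22000.0/2)×0.32×£23.52 = £774,417.38.
Lowest total cost is £723,602.88 at Q = 1300.0.

Q* ≈ 1,300 filters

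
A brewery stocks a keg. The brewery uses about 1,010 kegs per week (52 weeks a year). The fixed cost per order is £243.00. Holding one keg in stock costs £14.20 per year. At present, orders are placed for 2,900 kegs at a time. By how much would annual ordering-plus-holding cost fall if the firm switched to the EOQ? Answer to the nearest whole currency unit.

Extra cost ≈ £5,953 per year

Annual demand D = 1,010 × 52 = 52,520.
EOQ = √(2DS/H) = √(2 × 52,520 × 243 / 14.2) ≈ 1340.71.
Cost at Q* = (D/Q*)S + (Q*/2)H = √(2DSH) ≈ £19,038.15.
Cost at Q = 2,900: (52,520/2,900)×243 + (2,900/2)×14.2 = £4,400.81 + £20,590.00 = £24,990.81.
Excess = £24,990.81 − £19,038.15 = £5,952.67.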